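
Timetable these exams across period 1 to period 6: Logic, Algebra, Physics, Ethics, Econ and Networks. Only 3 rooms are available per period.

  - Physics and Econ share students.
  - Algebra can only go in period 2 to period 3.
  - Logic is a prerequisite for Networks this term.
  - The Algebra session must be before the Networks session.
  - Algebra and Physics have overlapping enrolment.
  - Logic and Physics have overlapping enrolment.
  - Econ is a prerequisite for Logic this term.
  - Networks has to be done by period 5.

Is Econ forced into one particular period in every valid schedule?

No

Econ can be period 1 (e.g. Econ in period 1, Logic in period 2, Networks in period 3, Physics in period 3, Ethics in period 1, Algebra in period 2) or period 2 (e.g. Networks=period 4; Algebra=period 2; Logic=period 3; Physics=period 1; Econ=period 2; Ethics=period 1).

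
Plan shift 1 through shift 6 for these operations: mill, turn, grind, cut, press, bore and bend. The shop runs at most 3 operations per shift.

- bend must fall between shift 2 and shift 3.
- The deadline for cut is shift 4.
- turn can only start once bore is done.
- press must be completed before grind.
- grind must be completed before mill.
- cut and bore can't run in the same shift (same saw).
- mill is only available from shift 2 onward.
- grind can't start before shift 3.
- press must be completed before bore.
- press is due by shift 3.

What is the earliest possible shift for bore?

shift 2

Precedence pushes bore to at least shift 2; downstream work caps bore at shift 5.
bore at shift 2 is achievable: cut=shift 1, grind=shift 3, press=shift 1, mill=shift 4, turn=shift 3, bend=shift 2, bore=shift 2.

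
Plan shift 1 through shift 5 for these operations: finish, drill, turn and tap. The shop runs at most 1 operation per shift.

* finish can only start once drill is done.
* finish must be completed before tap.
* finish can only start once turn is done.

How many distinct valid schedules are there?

10

Splitting on finish: it can be shift 3 (4), shift 4 (6). Listing each branch's schedules as (drill, turn, tap) by shift number:
finish=shift 3: (1,2,4) (1,2,5) (2,1,4) (2,1,5) — 4.
finish=shift 4: (1,2,5) (1,3,5) (2,1,5) (2,3,5) (3,1,5) (3,2,5) — 6.
Summing: 4 + 6 = 10.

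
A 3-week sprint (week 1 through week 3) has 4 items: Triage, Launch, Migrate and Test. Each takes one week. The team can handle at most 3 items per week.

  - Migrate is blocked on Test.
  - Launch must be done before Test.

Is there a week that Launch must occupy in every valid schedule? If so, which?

week 1

Downstream work caps Launch at week 1.
So Launch is pinned to week 1.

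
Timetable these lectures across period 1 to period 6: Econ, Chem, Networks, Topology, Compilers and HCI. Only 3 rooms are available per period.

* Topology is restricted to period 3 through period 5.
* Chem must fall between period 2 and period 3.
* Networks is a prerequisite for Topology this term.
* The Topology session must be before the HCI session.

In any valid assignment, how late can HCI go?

period 6

Precedence pushes HCI to at least period 4.
HCI at period 6 is achievable: Topology in period 3, HCI in period 6, Econ in period 1, Compilers in period 1, Chem in period 2, Networks in period 1.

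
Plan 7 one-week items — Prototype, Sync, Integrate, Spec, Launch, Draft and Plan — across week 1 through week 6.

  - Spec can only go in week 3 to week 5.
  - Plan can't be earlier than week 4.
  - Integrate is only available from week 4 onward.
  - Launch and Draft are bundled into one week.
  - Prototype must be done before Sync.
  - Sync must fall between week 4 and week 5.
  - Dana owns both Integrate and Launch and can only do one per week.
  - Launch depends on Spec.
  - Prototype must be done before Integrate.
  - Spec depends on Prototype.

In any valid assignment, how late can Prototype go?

week 4

Downstream work caps Prototype at week 4.
Prototype at week 4 is achievable: Prototype -> week 4; Integrate -> week 5; Launch -> week 6; Sync -> week 5; Plan -> week 4; Draft -> week 6; Spec -> week 5.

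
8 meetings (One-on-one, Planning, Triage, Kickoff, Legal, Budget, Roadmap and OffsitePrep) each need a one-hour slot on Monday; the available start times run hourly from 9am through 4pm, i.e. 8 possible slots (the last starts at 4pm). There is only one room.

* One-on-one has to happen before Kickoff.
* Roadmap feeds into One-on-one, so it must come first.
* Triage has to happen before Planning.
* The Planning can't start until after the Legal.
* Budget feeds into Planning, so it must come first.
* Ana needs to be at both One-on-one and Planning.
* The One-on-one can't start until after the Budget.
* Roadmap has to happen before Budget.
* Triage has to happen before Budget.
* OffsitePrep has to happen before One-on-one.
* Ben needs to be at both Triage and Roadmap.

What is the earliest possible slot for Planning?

Precedence pushes Planning to at least 11am.
Planning at 1pm is achievable: Legal=12pm; One-on-one=3pm; Kickoff=4pm; Triage=9am; OffsitePrep=2pm; Roadmap=10am; Planning=1pm; Budget=11am.
Nothing earlier works — the conflict and capacity constraints rule out every slot before 1pm.

1pm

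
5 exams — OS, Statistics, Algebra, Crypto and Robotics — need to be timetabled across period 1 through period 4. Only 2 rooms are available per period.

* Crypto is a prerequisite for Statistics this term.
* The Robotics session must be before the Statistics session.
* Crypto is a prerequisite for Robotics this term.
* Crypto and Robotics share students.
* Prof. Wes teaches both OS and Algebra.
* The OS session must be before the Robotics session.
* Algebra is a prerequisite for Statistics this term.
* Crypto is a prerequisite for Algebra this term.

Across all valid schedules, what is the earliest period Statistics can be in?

Precedence pushes Statistics to at least period 3.
Statistics at period 3 is achievable: Algebra=period 2, Crypto=period 1, Robotics=period 2, OS=period 1, Statistics=period 3.

period 3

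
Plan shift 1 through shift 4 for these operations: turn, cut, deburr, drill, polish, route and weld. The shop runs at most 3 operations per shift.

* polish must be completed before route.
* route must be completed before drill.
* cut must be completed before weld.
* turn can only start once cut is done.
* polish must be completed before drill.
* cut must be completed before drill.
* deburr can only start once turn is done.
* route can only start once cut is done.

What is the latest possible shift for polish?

Downstream work caps polish at shift 2.
polish at shift 2 is achievable: deburr in shift 3; weld in shift 2; polish in shift 2; cut in shift 1; drill in shift 4; route in shift 3; turn in shift 2.

shift 2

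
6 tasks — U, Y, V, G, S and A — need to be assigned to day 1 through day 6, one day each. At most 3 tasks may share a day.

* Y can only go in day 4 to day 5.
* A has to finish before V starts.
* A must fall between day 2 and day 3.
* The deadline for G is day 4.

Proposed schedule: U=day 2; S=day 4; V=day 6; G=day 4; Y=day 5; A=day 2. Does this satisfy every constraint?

A has to finish before V starts — holds.
The deadline for G is day 4 — holds.
At most 3 tasks may share a day — holds.
Y can only go in day 4 to day 5 — holds.
A must fall between day 2 and day 3 — holds.

Yes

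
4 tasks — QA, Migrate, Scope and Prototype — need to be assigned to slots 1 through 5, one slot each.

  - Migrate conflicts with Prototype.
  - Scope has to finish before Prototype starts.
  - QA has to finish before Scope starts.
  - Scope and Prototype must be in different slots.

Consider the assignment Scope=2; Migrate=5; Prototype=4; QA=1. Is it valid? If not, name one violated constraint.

Yes, all constraints hold

Scope has to finish before Prototype starts — holds.
QA has to finish before Scope starts — holds.
Migrate conflicts with Prototype — holds.
Scope and Prototype must be in different slots — holds.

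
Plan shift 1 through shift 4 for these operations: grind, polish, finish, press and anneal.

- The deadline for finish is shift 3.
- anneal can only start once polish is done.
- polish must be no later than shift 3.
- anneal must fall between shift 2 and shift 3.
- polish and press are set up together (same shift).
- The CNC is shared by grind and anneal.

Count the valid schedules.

27

Splitting on grind: it can be shift 1 (9), shift 2 (6), shift 3 (3), shift 4 (9). Listing each branch's schedules as (polish, finish, press, anneal) by shift number:
grind=shift 1: (1,1,1,2) (1,1,1,3) (1,2,1,2) (1,2,1,3) (1,3,1,2) (1,3,1,3) (2,1,2,3) (2,2,2,3) (2,3,2,3) — 9.
grind=shift 2: (1,1,1,3) (1,2,1,3) (1,3,1,3) (2,1,2,3) (2,2,2,3) (2,3,2,3) — 6.
grind=shift 3: (1,1,1,2) (1,2,1,2) (1,3,1,2) — 3.
grind=shift 4: (1,1,1,2) (1,1,1,3) (1,2,1,2) (1,2,1,3) (1,3,1,2) (1,3,1,3) (2,1,2,3) (2,2,2,3) (2,3,2,3) — 9.
Summing: 9 + 6 + 3 + 9 = 27.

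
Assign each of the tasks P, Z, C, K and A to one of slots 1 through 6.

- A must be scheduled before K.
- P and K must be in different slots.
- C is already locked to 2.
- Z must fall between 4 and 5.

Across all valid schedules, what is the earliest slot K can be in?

2

Precedence pushes K to at least 2.
K at 2 is achievable: P=1, C=2, Z=4, A=1, K=2.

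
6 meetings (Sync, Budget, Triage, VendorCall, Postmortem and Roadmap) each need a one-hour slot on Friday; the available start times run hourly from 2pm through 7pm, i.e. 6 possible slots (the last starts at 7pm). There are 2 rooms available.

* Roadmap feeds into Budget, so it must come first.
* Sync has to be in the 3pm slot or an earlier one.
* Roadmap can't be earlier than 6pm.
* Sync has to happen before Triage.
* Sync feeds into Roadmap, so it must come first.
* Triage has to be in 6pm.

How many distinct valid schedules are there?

Splitting on Sync: it can be 2pm (23), 3pm (23). Listing each branch's schedules as (Budget, Triage, VendorCall, Postmortem, Roadmap):
Sync=2pm: (7pm,6pm,2pm,3pm,6pm) (7pm,6pm,2pm,4pm,6pm) (7pm,6pm,2pm,5pm,6pm) (7pm,6pm,2pm,7pm,6pm) (7pm,6pm,3pm,2pm,6pm) (7pm,6pm,3pm,3pm,6pm) (7pm,6pm,3pm,4pm,6pm) (7pm,6pm,3pm,5pm,6pm) (7pm,6pm,3pm,7pm,6pm) (7pm,6pm,4pm,2pm,6pm) (7pm,6pm,4pm,3pm,6pm) (7pm,6pm,4pm,4pm,6pm) (7pm,6pm,4pm,5pm,6pm) (7pm,6pm,4pm,7pm,6pm) (7pm,6pm,5pm,2pm,6pm) (7pm,6pm,5pm,3pm,6pm) (7pm,6pm,5pm,4pm,6pm) (7pm,6pm,5pm,5pm,6pm) (7pm,6pm,5pm,7pm,6pm) (7pm,6pm,7pm,2pm,6pm) (7pm,6pm,7pm,3pm,6pm) (7pm,6pm,7pm,4pm,6pm) (7pm,6pm,7pm,5pm,6pm) — 23.
Sync=3pm: (7pm,6pm,2pm,2pm,6pm) (7pm,6pm,2pm,3pm,6pm) (7pm,6pm,2pm,4pm,6pm) (7pm,6pm,2pm,5pm,6pm) (7pm,6pm,2pm,7pm,6pm) (7pm,6pm,3pm,2pm,6pm) (7pm,6pm,3pm,4pm,6pm) (7pm,6pm,3pm,5pm,6pm) (7pm,6pm,3pm,7pm,6pm) (7pm,6pm,4pm,2pm,6pm) (7pm,6pm,4pm,3pm,6pm) (7pm,6pm,4pm,4pm,6pm) (7pm,6pm,4pm,5pm,6pm) (7pm,6pm,4pm,7pm,6pm) (7pm,6pm,5pm,2pm,6pm) (7pm,6pm,5pm,3pm,6pm) (7pm,6pm,5pm,4pm,6pm) (7pm,6pm,5pm,5pm,6pm) (7pm,6pm,5pm,7pm,6pm) (7pm,6pm,7pm,2pm,6pm) (7pm,6pm,7pm,3pm,6pm) (7pm,6pm,7pm,4pm,6pm) (7pm,6pm,7pm,5pm,6pm) — 23.
Summing: 23 + 23 = 46.

46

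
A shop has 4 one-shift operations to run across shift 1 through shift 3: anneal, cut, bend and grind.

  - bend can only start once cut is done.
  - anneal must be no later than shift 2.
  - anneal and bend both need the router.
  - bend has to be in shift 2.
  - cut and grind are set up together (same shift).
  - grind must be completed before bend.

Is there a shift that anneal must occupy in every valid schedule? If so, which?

anneal's window is shift 1–shift 2.
bend is fixed at shift 2, and anneal can't share a shift with bend.
So anneal must be shift 1.

shift 1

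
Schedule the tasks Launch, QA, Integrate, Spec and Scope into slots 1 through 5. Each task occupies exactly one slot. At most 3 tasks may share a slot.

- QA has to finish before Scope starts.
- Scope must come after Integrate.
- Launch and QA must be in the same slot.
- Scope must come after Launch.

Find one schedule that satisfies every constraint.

QA -> 1, Scope -> 2, Spec -> 2, Integrate -> 1, Launch -> 1

Checking: Integrate(1) before Scope(2); Launch(1) before Scope(2); QA(1) before Scope(2); Launch = QA = 1; max 3 per slot (cap 3).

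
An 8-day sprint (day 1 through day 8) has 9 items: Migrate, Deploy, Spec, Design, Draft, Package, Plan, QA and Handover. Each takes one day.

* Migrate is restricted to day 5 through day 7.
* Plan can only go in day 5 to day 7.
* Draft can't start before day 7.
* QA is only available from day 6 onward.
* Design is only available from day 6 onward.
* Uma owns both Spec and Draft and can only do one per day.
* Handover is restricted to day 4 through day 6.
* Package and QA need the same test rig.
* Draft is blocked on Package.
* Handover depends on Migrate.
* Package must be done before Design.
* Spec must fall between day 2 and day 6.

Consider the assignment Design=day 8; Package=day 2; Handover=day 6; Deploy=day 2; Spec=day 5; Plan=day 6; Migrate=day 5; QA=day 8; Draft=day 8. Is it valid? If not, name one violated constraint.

Migrate is restricted to day 5 through day 7 — holds.
Spec must fall between day 2 and day 6 — holds.
Draft is blocked on Package — holds.
Draft can't start before day 7 — holds.
Package must be done before Design — holds.
Design is only available from day 6 onward — holds.
QA is only available from day 6 onward — holds.
Handover is restricted to day 4 through day 6 — holds.
Package and QA need the same test rig — holds.
Uma owns both Spec and Draft and can only do one per day — holds.
Plan can only go in day 5 to day 7 — holds.
Handover depends on Migrate — holds.

Yes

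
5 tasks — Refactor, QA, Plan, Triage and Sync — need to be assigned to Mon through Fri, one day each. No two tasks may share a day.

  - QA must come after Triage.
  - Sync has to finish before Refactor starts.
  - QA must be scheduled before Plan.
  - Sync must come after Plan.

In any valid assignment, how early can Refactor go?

Fri

Precedence pushes Refactor to at least Fri.
Refactor at Fri is achievable: Triage=Mon, Sync=Thu, QA=Tue, Refactor=Fri, Plan=Wed.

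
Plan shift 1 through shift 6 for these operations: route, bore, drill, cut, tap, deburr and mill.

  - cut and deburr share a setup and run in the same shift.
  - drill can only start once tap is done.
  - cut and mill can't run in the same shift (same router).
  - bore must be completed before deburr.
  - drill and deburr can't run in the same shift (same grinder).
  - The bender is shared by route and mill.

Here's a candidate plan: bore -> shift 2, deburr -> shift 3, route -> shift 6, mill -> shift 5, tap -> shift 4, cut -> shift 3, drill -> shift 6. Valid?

Yes

cut and mill can't run in the same shift (same router) — holds.
drill can only start once tap is done — holds.
bore must be completed before deburr — holds.
drill and deburr can't run in the same shift (same grinder) — holds.
cut and deburr share a setup and run in the same shift — holds.
The bender is shared by route and mill — holds.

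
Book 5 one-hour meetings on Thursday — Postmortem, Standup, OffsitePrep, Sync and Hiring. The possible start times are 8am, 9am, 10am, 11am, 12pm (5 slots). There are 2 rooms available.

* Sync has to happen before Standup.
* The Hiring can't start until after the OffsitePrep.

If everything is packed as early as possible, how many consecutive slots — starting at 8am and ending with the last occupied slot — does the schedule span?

3

The precedence chain requires at least 2 distinct slots.
With at most 2 per slot and 5 meetings, at least 3 slots are needed.
3 works (last occupied slot: 10am): for example Standup -> 9am, OffsitePrep -> 8am, Postmortem -> 10am, Sync -> 8am, Hiring -> 9am.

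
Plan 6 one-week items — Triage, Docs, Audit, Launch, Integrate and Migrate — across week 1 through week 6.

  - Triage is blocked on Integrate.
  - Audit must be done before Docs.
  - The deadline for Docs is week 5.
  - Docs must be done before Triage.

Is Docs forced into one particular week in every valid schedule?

Docs can be week 2 (e.g. Integrate=week 1; Triage=week 3; Migrate=week 1; Docs=week 2; Launch=week 1; Audit=week 1) or week 3 (e.g. Audit=week 1, Triage=week 4, Launch=week 1, Migrate=week 1, Docs=week 3, Integrate=week 1).

No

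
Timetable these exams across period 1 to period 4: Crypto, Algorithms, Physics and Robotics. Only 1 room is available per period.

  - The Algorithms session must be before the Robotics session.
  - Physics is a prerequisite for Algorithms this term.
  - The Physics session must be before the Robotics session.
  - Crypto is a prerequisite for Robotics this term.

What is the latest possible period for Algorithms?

period 3

Precedence pushes Algorithms to at least period 2; downstream work caps Algorithms at period 3.
Algorithms at period 3 is achievable: Physics in period 1; Algorithms in period 3; Robotics in period 4; Crypto in period 2.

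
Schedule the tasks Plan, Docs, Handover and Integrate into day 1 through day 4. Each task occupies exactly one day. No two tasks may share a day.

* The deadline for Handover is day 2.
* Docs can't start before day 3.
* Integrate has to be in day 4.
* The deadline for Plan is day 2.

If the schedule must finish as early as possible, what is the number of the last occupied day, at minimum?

With at most 1 per day and 4 tasks, at least 4 days are needed.
Integrate can't be placed before day 4, so the schedule must run through at least day 4.
4 works (last occupied day: day 4): for example Handover=day 2, Docs=day 3, Integrate=day 4, Plan=day 1.

day 4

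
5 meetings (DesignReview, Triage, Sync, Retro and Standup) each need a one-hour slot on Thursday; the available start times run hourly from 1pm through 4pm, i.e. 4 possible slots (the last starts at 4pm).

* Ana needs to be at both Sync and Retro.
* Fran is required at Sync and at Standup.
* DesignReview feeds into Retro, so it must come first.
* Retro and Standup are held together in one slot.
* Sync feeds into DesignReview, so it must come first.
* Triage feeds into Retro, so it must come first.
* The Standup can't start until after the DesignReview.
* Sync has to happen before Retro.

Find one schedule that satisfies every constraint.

DesignReview in 2pm, Standup in 3pm, Retro in 3pm, Triage in 1pm, Sync in 1pm

Checking: DesignReview(2pm) before Retro(3pm); Triage(1pm) before Retro(3pm); DesignReview(2pm) before Standup(3pm); Sync(1pm) before Retro(3pm); Sync(1pm) before DesignReview(2pm); Sync(1pm) != Standup(3pm); Sync(1pm) != Retro(3pm); Retro = Standup = 3pm.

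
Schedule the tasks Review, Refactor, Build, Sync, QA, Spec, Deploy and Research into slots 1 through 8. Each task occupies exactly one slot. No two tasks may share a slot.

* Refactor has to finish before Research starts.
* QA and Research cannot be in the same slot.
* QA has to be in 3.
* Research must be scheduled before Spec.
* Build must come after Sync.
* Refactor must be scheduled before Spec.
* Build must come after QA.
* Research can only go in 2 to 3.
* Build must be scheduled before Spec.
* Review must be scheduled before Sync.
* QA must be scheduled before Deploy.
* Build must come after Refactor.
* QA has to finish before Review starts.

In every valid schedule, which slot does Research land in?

2

Research's window is 2–3.
QA is fixed at 3, and Research can't share a slot with QA.
So Research must be 2.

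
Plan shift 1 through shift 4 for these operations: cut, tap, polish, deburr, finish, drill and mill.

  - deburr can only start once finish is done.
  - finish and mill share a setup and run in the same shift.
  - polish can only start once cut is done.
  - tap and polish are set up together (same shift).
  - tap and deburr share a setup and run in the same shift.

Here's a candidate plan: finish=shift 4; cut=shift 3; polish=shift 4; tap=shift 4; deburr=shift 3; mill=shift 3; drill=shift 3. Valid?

tap and deburr share a setup and run in the same shift — violated.
tap and polish are set up together (same shift) — holds.
finish and mill share a setup and run in the same shift — violated.
deburr can only start once finish is done — violated.
polish can only start once cut is done — holds.

No. deburr can only start once finish is done is not satisfied.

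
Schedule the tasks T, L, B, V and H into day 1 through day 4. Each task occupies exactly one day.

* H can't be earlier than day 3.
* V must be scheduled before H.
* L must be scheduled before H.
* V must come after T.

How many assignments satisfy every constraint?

Splitting on T: it can be day 1 (32), day 2 (12). Listing each branch's schedules as (L, B, V, H) by day number:
T=day 1: (1,1,2,3) (1,1,2,4) (1,1,3,4) (1,2,2,3) (1,2,2,4) (1,2,3,4) (1,3,2,3) (1,3,2,4) (1,3,3,4) (1,4,2,3) (1,4,2,4) (1,4,3,4) (2,1,2,3) (2,1,2,4) (2,1,3,4) (2,2,2,3) (2,2,2,4) (2,2,3,4) (2,3,2,3) (2,3,2,4) (2,3,3,4) (2,4,2,3) (2,4,2,4) (2,4,3,4) (3,1,2,4) (3,1,3,4) (3,2,2,4) (3,2,3,4) (3,3,2,4) (3,3,3,4) (3,4,2,4) (3,4,3,4) — 32.
T=day 2: (1,1,3,4) (1,2,3,4) (1,3,3,4) (1,4,3,4) (2,1,3,4) (2,2,3,4) (2,3,3,4) (2,4,3,4) (3,1,3,4) (3,2,3,4) (3,3,3,4) (3,4,3,4) — 12.
Summing: 32 + 12 = 44.

44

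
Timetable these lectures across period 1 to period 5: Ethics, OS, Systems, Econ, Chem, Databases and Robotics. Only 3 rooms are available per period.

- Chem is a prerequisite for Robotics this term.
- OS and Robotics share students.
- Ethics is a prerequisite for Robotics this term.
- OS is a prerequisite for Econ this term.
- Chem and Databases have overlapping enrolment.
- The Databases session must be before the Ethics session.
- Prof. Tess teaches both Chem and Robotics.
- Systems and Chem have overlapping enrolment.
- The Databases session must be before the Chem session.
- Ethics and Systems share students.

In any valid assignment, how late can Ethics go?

period 4

Precedence pushes Ethics to at least period 2; downstream work caps Ethics at period 4.
Ethics at period 4 is achievable: Databases=period 1, Econ=period 2, OS=period 1, Chem=period 2, Systems=period 1, Robotics=period 5, Ethics=period 4.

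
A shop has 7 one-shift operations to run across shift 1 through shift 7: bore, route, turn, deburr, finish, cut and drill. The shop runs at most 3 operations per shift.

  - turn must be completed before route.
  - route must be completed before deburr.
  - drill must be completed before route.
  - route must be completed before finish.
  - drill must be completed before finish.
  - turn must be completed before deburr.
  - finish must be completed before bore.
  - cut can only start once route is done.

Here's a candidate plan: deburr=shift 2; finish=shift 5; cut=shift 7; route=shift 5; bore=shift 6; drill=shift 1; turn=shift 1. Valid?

No. route must be completed before deburr is not satisfied.

route must be completed before finish — violated.
turn must be completed before deburr — holds.
finish must be completed before bore — holds.
cut can only start once route is done — holds.
The shop runs at most 3 operations per shift — holds.
turn must be completed before route — holds.
drill must be completed before route — holds.
route must be completed before deburr — violated.
drill must be completed before finish — holds.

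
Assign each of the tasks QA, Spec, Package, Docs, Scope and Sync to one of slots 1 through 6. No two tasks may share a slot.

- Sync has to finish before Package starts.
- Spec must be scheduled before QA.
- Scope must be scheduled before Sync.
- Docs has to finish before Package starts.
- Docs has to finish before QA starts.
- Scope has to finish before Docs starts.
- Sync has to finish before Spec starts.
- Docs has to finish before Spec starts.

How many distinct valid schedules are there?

Splitting on QA: it can be 5 (2), 6 (4). Listing each branch's schedules as (Spec, Package, Docs, Scope, Sync):
QA=5: (4,6,2,1,3) (4,6,3,1,2) — 2.
QA=6: (4,5,2,1,3) (4,5,3,1,2) (5,4,2,1,3) (5,4,3,1,2) — 4.
Summing: 2 + 4 = 6.

6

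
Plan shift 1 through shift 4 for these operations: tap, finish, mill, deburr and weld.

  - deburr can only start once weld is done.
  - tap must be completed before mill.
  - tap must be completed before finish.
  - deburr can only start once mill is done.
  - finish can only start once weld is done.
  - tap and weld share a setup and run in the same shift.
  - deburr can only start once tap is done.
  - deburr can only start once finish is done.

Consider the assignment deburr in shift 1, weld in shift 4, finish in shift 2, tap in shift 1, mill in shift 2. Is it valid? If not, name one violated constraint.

No — it violates: deburr can only start once weld is done

deburr can only start once tap is done — violated.
deburr can only start once mill is done — violated.
deburr can only start once finish is done — violated.
tap must be completed before mill — holds.
deburr can only start once weld is done — violated.
tap and weld share a setup and run in the same shift — violated.
finish can only start once weld is done — violated.
tap must be completed before finish — holds.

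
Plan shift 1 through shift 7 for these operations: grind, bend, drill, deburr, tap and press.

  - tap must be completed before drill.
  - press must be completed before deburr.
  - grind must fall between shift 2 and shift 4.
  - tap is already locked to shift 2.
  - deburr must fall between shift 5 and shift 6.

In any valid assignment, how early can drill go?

Precedence pushes drill to at least shift 3.
drill at shift 3 is achievable: deburr=shift 5, tap=shift 2, drill=shift 3, bend=shift 1, grind=shift 2, press=shift 1.

shift 3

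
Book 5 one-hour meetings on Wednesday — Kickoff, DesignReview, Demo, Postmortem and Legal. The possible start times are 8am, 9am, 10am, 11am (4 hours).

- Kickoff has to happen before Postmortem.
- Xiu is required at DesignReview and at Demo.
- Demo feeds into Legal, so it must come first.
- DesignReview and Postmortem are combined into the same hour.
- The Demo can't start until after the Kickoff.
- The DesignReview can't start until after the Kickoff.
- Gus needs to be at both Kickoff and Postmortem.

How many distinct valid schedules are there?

7

Splitting on Kickoff: it can be 8am (6), 9am (1). Listing each branch's schedules as (DesignReview, Demo, Postmortem, Legal):
Kickoff=8am: (9am,10am,9am,11am) (10am,9am,10am,10am) (10am,9am,10am,11am) (11am,9am,11am,10am) (11am,9am,11am,11am) (11am,10am,11am,11am) — 6.
Kickoff=9am: (11am,10am,11am,11am) — 1.
Summing: 6 + 1 = 7.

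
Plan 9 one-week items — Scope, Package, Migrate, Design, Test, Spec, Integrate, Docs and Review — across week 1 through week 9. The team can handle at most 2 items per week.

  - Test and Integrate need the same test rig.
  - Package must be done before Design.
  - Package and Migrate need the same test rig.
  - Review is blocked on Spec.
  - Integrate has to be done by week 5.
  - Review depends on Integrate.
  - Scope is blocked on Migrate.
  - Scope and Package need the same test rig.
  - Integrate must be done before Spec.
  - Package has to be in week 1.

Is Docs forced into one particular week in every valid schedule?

Docs can be week 1 (e.g. Docs -> week 1; Test -> week 5; Integrate -> week 2; Package -> week 1; Scope -> week 3; Design -> week 4; Review -> week 4; Spec -> week 3; Migrate -> week 2) or week 2 (e.g. Package -> week 1; Scope -> week 4; Docs -> week 2; Spec -> week 2; Integrate -> week 1; Review -> week 3; Migrate -> week 3; Test -> week 5; Design -> week 4).

No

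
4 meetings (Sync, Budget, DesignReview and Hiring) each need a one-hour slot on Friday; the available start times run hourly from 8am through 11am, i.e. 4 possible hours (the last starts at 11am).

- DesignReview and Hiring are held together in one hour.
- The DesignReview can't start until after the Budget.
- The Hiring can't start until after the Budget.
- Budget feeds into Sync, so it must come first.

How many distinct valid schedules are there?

Splitting on Sync: it can be 9am (3), 10am (5), 11am (6). Listing each branch's schedules as (Budget, DesignReview, Hiring):
Sync=9am: (8am,9am,9am) (8am,10am,10am) (8am,11am,11am) — 3.
Sync=10am: (8am,9am,9am) (8am,10am,10am) (8am,11am,11am) (9am,10am,10am) (9am,11am,11am) — 5.
Sync=11am: (8am,9am,9am) (8am,10am,10am) (8am,11am,11am) (9am,10am,10am) (9am,11am,11am) (10am,11am,11am) — 6.
Summing: 3 + 5 + 6 = 14.

14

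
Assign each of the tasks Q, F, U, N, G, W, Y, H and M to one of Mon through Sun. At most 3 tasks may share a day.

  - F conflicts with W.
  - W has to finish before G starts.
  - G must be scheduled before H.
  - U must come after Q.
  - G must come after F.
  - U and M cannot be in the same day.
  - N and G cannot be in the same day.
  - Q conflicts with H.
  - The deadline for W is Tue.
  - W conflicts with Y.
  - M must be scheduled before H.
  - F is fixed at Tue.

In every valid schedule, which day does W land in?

W's window is Mon–Tue.
F is fixed at Tue, and W can't share a day with F.
So W must be Mon.

Mon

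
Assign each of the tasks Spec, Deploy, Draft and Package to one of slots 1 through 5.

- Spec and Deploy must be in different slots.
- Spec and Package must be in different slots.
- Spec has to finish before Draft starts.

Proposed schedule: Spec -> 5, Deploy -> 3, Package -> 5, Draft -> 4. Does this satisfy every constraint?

Spec and Package must be in different slots — violated.
Spec has to finish before Draft starts — violated.
Spec and Deploy must be in different slots — holds.

Invalid. Spec has to finish before Draft starts.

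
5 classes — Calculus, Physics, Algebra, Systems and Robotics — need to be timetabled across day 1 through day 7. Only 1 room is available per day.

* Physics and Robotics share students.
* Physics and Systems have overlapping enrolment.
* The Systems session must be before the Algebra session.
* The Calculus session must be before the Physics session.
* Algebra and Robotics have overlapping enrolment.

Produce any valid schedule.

Algebra in day 4, Robotics in day 5, Systems in day 3, Calculus in day 1, Physics in day 2

Checking: Systems(day 3) before Algebra(day 4); Calculus(day 1) before Physics(day 2); Physics(day 2) != Robotics(day 5); Physics(day 2) != Systems(day 3); Algebra(day 4) != Robotics(day 5); max 1 per day (cap 1).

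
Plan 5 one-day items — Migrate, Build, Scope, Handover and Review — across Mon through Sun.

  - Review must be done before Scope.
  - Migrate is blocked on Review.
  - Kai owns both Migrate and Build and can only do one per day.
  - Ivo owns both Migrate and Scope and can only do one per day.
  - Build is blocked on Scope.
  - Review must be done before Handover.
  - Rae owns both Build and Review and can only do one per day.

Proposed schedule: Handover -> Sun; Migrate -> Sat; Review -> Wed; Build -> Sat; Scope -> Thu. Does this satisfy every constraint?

Rae owns both Build and Review and can only do one per day — holds.
Ivo owns both Migrate and Scope and can only do one per day — holds.
Review must be done before Handover — holds.
Build is blocked on Scope — holds.
Migrate is blocked on Review — holds.
Kai owns both Migrate and Build and can only do one per day — violated.
Review must be done before Scope — holds.

Invalid. Kai owns both Migrate and Build and can only do one per day.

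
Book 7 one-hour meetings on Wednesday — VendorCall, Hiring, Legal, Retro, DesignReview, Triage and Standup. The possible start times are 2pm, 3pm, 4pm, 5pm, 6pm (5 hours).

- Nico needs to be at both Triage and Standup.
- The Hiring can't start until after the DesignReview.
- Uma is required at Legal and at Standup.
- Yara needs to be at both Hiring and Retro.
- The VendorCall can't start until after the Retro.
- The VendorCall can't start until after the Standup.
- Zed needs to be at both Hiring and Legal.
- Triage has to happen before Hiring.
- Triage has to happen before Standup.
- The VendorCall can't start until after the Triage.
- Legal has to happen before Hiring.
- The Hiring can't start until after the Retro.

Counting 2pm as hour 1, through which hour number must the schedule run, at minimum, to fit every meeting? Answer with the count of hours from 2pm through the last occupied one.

The precedence chain requires at least 3 distinct hours.
3 works (last occupied hour: 4pm): for example Standup -> 3pm; Triage -> 2pm; Legal -> 2pm; Retro -> 2pm; VendorCall -> 4pm; Hiring -> 3pm; DesignReview -> 2pm.

3 hours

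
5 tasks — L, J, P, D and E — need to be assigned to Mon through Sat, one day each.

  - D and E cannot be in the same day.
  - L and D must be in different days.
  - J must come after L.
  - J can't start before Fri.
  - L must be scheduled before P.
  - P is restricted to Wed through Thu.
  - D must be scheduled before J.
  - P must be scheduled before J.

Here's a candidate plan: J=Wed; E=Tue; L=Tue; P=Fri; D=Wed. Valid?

J must come after L — holds.
J can't start before Fri — violated.
P is restricted to Wed through Thu — violated.
P must be scheduled before J — violated.
D must be scheduled before J — violated.
L and D must be in different days — holds.
L must be scheduled before P — holds.
D and E cannot be in the same day — holds.

Invalid. P must be scheduled before J.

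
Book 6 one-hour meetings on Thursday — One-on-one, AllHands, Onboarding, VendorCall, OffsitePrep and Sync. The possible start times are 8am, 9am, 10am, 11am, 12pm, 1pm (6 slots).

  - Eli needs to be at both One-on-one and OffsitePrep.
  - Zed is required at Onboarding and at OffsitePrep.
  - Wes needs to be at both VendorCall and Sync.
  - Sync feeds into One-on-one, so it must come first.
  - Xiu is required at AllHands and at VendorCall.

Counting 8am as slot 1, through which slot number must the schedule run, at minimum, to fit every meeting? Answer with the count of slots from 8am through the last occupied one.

The precedence chain requires at least 2 distinct slots.
2 works (last occupied slot: 9am): for example VendorCall=9am, Onboarding=9am, Sync=8am, OffsitePrep=8am, One-on-one=9am, AllHands=8am.

2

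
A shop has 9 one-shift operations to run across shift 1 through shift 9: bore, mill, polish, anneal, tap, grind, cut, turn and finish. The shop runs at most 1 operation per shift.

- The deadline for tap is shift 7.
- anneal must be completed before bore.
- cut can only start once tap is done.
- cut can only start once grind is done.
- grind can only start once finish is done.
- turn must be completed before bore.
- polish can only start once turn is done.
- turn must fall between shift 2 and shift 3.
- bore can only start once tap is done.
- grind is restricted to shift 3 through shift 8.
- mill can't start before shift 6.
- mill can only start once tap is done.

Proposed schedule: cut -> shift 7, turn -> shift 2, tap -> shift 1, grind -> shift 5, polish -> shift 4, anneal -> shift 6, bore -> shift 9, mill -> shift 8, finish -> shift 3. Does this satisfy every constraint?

Valid

The deadline for tap is shift 7 — holds.
grind is restricted to shift 3 through shift 8 — holds.
turn must be completed before bore — holds.
The shop runs at most 1 operation per shift — holds.
mill can't start before shift 6 — holds.
polish can only start once turn is done — holds.
mill can only start once tap is done — holds.
bore can only start once tap is done — holds.
cut can only start once grind is done — holds.
anneal must be completed before bore — holds.
cut can only start once tap is done — holds.
grind can only start once finish is done — holds.
turn must fall between shift 2 and shift 3 — holds.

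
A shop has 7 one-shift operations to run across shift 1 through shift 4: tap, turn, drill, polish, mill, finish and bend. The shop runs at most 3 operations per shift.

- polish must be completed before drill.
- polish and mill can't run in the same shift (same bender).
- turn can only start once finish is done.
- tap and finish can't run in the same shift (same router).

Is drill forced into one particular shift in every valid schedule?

drill can be shift 2 (e.g. turn -> shift 2; polish -> shift 1; tap -> shift 2; finish -> shift 1; mill -> shift 3; bend -> shift 1; drill -> shift 2) or shift 3 (e.g. mill -> shift 2, polish -> shift 1, drill -> shift 3, turn -> shift 2, finish -> shift 1, tap -> shift 2, bend -> shift 1).

No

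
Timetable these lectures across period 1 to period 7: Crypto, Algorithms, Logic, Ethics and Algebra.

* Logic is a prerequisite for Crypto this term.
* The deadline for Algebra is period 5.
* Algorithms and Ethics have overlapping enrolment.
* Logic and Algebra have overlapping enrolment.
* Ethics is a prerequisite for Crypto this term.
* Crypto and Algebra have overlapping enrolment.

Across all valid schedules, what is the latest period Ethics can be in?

period 6

Downstream work caps Ethics at period 6.
Ethics at period 6 is achievable: Algebra -> period 1; Algorithms -> period 1; Crypto -> period 7; Logic -> period 2; Ethics -> period 6.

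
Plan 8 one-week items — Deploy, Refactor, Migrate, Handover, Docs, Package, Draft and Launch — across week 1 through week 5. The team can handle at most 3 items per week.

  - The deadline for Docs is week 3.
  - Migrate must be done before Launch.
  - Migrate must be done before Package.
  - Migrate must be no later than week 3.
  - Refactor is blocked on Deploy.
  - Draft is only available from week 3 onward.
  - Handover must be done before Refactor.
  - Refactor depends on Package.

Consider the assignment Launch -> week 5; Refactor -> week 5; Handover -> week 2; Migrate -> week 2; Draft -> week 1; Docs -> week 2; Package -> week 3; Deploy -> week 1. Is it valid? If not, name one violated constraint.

No — it violates: Draft is only available from week 3 onward

Refactor is blocked on Deploy — holds.
Draft is only available from week 3 onward — violated.
Migrate must be done before Package — holds.
Handover must be done before Refactor — holds.
The team can handle at most 3 items per week — holds.
The deadline for Docs is week 3 — holds.
Migrate must be done before Launch — holds.
Migrate must be no later than week 3 — holds.
Refactor depends on Package — holds.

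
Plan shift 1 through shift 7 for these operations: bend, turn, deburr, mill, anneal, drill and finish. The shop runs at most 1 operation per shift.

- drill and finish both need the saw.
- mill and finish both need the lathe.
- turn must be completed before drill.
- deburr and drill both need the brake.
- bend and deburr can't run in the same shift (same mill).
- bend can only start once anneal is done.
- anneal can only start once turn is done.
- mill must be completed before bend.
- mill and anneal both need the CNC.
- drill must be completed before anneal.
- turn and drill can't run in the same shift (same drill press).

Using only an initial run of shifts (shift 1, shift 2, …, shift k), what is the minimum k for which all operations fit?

The precedence chain requires at least 4 distinct shifts.
With at most 1 per shift and 7 operations, at least 7 shifts are needed.
7 works (last occupied shift: shift 7): for example drill -> shift 2, turn -> shift 1, deburr -> shift 6, mill -> shift 4, anneal -> shift 3, bend -> shift 5, finish -> shift 7.

7 shifts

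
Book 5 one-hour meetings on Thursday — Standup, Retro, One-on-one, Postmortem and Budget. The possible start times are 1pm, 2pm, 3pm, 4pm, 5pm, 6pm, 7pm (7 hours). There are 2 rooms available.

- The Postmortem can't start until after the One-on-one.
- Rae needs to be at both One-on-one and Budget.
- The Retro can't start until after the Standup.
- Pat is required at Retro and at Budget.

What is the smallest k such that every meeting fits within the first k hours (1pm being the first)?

3

The precedence chain requires at least 2 distinct hours.
With at most 2 per hour and 5 meetings, at least 3 hours are needed.
3 works (last occupied hour: 3pm): for example Postmortem=2pm, Standup=1pm, One-on-one=1pm, Retro=2pm, Budget=3pm.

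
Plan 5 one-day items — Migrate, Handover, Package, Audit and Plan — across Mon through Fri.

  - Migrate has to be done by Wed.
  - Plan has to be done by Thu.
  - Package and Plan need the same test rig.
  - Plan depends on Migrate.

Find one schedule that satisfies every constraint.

Plan in Tue, Audit in Mon, Package in Mon, Migrate in Mon, Handover in Mon

Checking: Migrate(Mon) before Plan(Tue); Package(Mon) != Plan(Tue); Plan=Tue in [Mon,Thu]; Migrate=Mon in [Mon,Wed].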